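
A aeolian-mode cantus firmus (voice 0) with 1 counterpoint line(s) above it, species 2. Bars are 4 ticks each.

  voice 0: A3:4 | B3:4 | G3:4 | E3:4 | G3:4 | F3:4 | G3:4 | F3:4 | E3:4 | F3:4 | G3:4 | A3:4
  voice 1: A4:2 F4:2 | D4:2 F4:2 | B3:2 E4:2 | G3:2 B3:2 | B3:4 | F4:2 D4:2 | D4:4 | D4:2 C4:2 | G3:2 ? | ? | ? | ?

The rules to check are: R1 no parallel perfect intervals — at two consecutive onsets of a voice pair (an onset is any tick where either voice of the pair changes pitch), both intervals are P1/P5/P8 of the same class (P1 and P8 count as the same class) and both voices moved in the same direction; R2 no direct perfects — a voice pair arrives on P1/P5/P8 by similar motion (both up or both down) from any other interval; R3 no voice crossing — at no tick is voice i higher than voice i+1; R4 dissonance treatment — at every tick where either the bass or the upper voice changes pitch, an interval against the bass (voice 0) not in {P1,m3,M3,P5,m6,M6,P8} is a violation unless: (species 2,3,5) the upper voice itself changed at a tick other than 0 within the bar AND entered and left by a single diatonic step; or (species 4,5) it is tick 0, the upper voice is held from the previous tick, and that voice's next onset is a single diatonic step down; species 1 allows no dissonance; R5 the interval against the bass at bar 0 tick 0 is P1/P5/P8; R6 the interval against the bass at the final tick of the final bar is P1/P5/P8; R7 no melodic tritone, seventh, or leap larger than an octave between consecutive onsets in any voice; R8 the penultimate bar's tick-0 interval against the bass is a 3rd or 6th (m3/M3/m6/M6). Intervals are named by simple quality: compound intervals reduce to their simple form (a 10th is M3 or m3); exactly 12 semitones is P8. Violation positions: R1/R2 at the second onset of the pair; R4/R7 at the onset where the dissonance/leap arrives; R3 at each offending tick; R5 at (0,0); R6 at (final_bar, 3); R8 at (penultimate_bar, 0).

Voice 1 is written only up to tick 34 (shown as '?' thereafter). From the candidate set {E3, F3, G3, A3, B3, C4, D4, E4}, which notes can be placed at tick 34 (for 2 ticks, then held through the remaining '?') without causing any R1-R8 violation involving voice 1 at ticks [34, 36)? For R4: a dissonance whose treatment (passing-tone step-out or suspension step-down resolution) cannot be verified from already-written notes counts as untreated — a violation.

E3: legal
F3: violates R4
G3: legal
A3: violates R4
B3: legal
C4: legal
D4: violates R4
E4: legal

{B3, C4, E3, E4, G3}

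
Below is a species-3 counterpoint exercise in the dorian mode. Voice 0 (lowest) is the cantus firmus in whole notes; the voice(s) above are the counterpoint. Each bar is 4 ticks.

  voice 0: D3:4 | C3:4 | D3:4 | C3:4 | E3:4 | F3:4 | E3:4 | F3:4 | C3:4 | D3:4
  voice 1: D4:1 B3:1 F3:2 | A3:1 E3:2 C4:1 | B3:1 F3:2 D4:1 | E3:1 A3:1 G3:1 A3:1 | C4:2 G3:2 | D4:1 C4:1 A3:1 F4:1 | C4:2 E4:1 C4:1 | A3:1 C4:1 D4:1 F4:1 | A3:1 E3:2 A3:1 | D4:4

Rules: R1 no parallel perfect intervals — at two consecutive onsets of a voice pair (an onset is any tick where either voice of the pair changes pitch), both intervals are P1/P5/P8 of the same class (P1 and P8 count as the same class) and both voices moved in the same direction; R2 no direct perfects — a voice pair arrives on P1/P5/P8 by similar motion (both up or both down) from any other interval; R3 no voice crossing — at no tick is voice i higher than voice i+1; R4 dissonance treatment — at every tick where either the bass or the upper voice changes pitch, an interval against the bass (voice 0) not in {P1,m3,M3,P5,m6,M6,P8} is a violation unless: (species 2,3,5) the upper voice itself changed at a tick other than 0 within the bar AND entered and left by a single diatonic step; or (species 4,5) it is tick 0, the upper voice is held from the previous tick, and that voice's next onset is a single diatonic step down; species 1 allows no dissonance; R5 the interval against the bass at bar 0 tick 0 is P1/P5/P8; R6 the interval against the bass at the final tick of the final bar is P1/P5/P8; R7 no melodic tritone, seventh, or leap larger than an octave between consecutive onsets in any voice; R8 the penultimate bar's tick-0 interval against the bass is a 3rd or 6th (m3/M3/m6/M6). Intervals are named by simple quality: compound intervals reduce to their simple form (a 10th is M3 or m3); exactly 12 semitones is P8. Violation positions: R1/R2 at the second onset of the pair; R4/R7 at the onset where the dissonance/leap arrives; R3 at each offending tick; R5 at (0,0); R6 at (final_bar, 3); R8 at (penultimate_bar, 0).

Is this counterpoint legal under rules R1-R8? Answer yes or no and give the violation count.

bar 0: v0=D3 v1=D4 (P8)
bar 1: v0=C3 v1=A3 (M6)
bar 2: v0=D3 v1=B3 (M6)
bar 3: v0=C3 v1=E3 (M3)
bar 4: v0=E3 v1=C4 (m6)
bar 5: v0=F3 v1=D4 (M6)
bar 6: v0=E3 v1=C4 (m6)
bar 7: v0=F3 v1=A3 (M3)
bar 8: v0=C3 v1=A3 (M6)
bar 9: v0=D3 v1=D4 (P8)
  R7 @ bar0.2: B3->F3 leap 6st
  R7 @ bar2.1: B3->F3 leap 6st
  R7 @ bar3.0: D4->E3 leap 10st
  R2 @ bar9.0: C3/A3 M6 -> D3/D4 P8 similar

No (4 violations)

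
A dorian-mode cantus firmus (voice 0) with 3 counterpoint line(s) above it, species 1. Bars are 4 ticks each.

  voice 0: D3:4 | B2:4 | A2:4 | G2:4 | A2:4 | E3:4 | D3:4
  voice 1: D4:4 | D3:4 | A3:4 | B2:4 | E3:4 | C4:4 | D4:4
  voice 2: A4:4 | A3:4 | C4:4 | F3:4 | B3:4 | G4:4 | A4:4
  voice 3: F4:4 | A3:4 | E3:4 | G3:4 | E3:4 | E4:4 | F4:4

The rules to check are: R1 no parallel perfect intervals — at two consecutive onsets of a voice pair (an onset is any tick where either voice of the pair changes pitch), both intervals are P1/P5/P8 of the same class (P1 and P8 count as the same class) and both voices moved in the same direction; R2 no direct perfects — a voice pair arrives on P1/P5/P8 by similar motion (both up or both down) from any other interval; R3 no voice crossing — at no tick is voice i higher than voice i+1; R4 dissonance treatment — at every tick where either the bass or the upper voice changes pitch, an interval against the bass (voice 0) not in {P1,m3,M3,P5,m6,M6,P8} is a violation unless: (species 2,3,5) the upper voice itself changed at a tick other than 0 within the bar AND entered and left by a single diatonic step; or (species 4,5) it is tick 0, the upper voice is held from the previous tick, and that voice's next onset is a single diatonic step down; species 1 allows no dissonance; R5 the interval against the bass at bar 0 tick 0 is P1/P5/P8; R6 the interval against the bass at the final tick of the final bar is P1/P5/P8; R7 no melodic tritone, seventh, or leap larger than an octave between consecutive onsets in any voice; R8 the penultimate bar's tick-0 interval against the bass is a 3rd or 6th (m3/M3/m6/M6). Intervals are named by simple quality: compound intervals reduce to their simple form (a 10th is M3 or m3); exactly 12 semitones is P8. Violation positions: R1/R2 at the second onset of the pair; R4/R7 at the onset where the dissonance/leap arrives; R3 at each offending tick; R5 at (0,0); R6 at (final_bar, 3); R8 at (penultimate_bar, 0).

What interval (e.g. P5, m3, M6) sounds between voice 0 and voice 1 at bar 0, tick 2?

P8

voice 0=D3 voice 1=D4 -> P8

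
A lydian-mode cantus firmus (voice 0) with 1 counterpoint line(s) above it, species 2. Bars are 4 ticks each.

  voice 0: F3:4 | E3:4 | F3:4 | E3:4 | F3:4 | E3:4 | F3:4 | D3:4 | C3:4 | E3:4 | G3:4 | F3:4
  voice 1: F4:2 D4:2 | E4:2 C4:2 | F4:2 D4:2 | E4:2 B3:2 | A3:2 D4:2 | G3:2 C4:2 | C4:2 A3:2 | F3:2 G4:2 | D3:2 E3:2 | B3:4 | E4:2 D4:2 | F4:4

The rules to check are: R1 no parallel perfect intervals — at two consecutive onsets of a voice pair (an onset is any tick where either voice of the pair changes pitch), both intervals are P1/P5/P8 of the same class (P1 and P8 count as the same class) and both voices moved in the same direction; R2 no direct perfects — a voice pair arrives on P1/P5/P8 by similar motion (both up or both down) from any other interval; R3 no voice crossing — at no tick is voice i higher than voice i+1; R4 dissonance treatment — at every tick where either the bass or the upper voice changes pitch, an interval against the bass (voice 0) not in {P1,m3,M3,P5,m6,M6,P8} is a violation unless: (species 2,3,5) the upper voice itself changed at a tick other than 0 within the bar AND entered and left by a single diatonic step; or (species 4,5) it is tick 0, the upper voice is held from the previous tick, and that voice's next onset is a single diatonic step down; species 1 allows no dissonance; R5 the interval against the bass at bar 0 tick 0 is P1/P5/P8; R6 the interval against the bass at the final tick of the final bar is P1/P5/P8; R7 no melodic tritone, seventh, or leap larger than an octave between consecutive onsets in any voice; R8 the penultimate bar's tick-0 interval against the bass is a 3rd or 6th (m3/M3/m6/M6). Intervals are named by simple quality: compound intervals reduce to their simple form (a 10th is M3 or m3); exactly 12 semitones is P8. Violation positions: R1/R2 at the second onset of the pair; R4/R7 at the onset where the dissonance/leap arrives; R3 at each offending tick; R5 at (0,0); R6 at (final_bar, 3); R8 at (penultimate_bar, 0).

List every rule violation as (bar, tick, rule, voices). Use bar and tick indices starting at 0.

bar 0: v0=F3 v1=F4 downbeat P8
bar 1: v0=E3 v1=E4 downbeat P8
bar 2: v0=F3 v1=F4 downbeat P8
bar 3: v0=E3 v1=E4 downbeat P8
bar 4: v0=F3 v1=A3 downbeat M3
bar 5: v0=E3 v1=G3 downbeat m3
bar 6: v0=F3 v1=C4 downbeat P5
bar 7: v0=D3 v1=F3 downbeat m3
bar 8: v0=C3 v1=D3 downbeat M2
bar 9: v0=E3 v1=B3 downbeat P5
bar 10: v0=G3 v1=E4 downbeat M6
bar 11: v0=F3 v1=F4 downbeat P8
  -> R2 @ bar 2 tick 0 v(0, 1): E3/C4 m6 -> F3/F4 P8 similar
  -> R4 @ bar 7 tick 2 v(0, 1): D3/G4 P4 untreated
  -> R7 @ bar 7 tick 2 v(1,): F3->G4 leap 14st
  -> R4 @ bar 8 tick 0 v(0, 1): C3/D3 M2 untreated
  -> R7 @ bar 8 tick 0 v(1,): G4->D3 leap 17st
  -> R2 @ bar 9 tick 0 v(0, 1): C3/E3 M3 -> E3/B3 P5 similar

(2, 0, R2, (0, 1))
(7, 2, R4, (0, 1))
(7, 2, R7, (1,))
(8, 0, R4, (0, 1))
(8, 0, R7, (1,))
(9, 0, R2, (0, 1))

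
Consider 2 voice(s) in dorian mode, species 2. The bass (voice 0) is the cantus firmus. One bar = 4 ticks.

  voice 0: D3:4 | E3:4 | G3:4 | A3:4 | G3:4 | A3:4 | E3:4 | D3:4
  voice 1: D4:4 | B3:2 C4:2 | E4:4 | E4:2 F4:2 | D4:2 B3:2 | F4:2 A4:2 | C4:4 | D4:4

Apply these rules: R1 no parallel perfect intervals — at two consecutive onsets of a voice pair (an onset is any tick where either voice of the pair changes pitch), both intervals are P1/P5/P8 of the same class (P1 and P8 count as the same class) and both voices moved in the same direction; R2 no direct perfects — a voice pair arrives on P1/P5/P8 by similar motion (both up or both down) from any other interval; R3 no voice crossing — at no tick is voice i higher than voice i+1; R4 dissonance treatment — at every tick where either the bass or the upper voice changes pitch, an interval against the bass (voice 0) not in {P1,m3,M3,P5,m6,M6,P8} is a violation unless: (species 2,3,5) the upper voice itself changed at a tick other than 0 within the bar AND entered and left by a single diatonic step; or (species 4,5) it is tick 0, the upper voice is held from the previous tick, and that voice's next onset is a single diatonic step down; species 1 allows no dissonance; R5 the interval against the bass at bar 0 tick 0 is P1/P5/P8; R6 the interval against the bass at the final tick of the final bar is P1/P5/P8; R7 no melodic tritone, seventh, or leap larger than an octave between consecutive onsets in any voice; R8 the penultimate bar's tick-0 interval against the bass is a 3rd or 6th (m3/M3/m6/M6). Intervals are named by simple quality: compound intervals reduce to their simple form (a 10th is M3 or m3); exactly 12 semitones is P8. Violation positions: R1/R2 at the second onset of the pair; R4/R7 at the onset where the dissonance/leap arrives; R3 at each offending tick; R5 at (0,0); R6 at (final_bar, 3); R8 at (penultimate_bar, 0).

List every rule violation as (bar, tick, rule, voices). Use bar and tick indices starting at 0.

(4, 0, R2, (0, 1))
(5, 0, R7, (1,))

bar 0: v0=D3 v1=D4 downbeat P8
bar 1: v0=E3 v1=B3 downbeat P5
bar 2: v0=G3 v1=E4 downbeat M6
bar 3: v0=A3 v1=E4 downbeat P5
bar 4: v0=G3 v1=D4 downbeat P5
bar 5: v0=A3 v1=F4 downbeat m6
bar 6: v0=E3 v1=C4 downbeat m6
bar 7: v0=D3 v1=D4 downbeat P8
  -> R2 @ bar 4 tick 0 v(0, 1): A3/F4 m6 -> G3/D4 P5 similar
  -> R7 @ bar 5 tick 0 v(1,): B3->F4 leap 6st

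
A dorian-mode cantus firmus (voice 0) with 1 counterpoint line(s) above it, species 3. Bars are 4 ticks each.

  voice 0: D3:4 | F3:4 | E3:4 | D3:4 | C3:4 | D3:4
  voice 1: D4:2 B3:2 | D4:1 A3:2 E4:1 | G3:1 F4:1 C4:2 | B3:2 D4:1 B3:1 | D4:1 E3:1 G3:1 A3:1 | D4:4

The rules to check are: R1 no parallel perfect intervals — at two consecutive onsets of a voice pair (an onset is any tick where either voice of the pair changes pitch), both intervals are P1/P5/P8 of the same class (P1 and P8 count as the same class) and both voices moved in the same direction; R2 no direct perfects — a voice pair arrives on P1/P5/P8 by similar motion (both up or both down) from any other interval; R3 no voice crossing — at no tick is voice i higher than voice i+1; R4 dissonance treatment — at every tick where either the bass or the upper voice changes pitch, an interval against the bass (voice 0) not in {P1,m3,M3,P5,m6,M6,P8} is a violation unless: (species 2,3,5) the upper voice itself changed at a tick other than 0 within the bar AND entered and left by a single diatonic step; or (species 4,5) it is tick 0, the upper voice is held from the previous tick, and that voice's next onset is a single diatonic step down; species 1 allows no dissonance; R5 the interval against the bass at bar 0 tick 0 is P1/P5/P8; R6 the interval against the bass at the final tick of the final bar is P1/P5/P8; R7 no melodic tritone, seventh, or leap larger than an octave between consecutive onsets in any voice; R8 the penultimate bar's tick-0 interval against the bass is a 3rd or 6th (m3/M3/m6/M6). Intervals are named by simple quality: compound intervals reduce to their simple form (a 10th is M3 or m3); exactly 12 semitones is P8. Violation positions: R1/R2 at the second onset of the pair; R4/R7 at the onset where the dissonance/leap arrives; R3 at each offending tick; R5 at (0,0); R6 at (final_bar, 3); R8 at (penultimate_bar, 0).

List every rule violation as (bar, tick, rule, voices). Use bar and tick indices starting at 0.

(1, 3, R4, (0, 1))
(2, 1, R4, (0, 1))
(2, 1, R7, (1,))
(4, 0, R4, (0, 1))
(4, 0, R8, (0, 1))
(4, 1, R7, (1,))
(5, 0, R2, (0, 1))

bar 0: v0=D3 v1=D4 downbeat P8
bar 1: v0=F3 v1=D4 downbeat M6
bar 2: v0=E3 v1=G3 downbeat m3
bar 3: v0=D3 v1=B3 downbeat M6
bar 4: v0=C3 v1=D4 downbeat M2
bar 5: v0=D3 v1=D4 downbeat P8
  -> R4 @ bar 1 tick 3 v(0, 1): F3/E4 M7 untreated
  -> R4 @ bar 2 tick 1 v(0, 1): E3/F4 m2 untreated
  -> R7 @ bar 2 tick 1 v(1,): G3->F4 leap 10st
  -> R4 @ bar 4 tick 0 v(0, 1): C3/D4 M2 untreated
  -> R8 @ bar 4 tick 0 v(0, 1): penult M2 not 3rd/6th
  -> R7 @ bar 4 tick 1 v(1,): D4->E3 leap 10st
  -> R2 @ bar 5 tick 0 v(0, 1): C3/A3 M6 -> D3/D4 P8 similar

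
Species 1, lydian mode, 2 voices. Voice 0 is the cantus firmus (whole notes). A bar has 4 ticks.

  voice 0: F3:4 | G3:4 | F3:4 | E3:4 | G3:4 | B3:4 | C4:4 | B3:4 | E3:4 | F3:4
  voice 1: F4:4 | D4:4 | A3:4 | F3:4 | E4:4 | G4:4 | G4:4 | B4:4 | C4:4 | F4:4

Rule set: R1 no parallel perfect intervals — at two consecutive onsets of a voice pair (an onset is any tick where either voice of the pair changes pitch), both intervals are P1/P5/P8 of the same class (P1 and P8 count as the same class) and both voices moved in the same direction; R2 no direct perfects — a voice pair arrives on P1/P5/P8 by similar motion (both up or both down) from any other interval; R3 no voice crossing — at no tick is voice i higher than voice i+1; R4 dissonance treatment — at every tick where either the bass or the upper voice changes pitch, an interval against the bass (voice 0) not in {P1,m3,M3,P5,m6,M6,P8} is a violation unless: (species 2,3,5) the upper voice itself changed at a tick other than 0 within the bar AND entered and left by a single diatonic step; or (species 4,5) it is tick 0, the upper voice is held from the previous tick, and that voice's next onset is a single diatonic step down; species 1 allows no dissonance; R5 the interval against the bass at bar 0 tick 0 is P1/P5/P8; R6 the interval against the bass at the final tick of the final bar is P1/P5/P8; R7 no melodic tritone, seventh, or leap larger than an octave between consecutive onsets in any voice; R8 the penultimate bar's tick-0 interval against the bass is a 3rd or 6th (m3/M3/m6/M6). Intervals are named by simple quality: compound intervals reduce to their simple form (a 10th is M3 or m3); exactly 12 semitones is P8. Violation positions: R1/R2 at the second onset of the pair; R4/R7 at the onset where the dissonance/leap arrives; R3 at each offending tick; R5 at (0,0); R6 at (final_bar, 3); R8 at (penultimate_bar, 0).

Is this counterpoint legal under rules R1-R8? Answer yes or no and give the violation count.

bar 0: v0=F3 v1=F4 (P8)
bar 1: v0=G3 v1=D4 (P5)
bar 2: v0=F3 v1=A3 (M3)
bar 3: v0=E3 v1=F3 (m2)
bar 4: v0=G3 v1=E4 (M6)
bar 5: v0=B3 v1=G4 (m6)
bar 6: v0=C4 v1=G4 (P5)
bar 7: v0=B3 v1=B4 (P8)
bar 8: v0=E3 v1=C4 (m6)
bar 9: v0=F3 v1=F4 (P8)
  R4 @ bar3.0: E3/F3 m2 untreated
  R7 @ bar4.0: F3->E4 leap 11st
  R7 @ bar8.0: B4->C4 leap 11st
  R2 @ bar9.0: E3/C4 m6 -> F3/F4 P8 similar

No (4 violations)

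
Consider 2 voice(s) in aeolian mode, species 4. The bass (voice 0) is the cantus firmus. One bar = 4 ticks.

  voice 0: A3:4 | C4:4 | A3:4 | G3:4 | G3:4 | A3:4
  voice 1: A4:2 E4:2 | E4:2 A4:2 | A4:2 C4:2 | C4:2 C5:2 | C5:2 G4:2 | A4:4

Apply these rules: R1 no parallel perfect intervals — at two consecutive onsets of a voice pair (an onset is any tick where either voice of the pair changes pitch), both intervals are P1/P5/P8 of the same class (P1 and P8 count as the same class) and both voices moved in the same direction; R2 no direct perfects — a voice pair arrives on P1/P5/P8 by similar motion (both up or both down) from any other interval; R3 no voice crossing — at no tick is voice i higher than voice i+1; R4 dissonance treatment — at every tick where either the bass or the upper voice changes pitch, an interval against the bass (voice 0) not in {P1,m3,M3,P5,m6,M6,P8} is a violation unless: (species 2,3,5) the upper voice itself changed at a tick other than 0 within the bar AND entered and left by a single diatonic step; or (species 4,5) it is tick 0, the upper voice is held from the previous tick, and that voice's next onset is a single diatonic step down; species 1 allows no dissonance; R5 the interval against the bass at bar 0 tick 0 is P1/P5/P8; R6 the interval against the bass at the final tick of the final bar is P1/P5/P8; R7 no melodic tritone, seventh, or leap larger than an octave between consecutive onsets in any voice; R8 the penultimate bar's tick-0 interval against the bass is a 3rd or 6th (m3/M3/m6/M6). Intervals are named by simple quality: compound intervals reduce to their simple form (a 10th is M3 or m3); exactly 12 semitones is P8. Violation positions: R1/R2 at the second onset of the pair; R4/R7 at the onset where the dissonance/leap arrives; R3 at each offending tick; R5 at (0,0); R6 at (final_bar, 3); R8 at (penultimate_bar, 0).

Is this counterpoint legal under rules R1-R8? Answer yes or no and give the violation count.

No (4 violations)

bar 0: v0=A3 v1=A4 (P8)
bar 1: v0=C4 v1=E4 (M3)
bar 2: v0=A3 v1=A4 (P8)
bar 3: v0=G3 v1=C4 (P4)
bar 4: v0=G3 v1=C5 (P4)
bar 5: v0=A3 v1=A4 (P8)
  R4 @ bar3.0: G3/C4 P4 untreated
  R4 @ bar3.2: G3/C5 P4 untreated
  R8 @ bar4.0: penult P4 not 3rd/6th
  R1 @ bar5.0: G3/G4 P8 -> A3/A4 P8 similar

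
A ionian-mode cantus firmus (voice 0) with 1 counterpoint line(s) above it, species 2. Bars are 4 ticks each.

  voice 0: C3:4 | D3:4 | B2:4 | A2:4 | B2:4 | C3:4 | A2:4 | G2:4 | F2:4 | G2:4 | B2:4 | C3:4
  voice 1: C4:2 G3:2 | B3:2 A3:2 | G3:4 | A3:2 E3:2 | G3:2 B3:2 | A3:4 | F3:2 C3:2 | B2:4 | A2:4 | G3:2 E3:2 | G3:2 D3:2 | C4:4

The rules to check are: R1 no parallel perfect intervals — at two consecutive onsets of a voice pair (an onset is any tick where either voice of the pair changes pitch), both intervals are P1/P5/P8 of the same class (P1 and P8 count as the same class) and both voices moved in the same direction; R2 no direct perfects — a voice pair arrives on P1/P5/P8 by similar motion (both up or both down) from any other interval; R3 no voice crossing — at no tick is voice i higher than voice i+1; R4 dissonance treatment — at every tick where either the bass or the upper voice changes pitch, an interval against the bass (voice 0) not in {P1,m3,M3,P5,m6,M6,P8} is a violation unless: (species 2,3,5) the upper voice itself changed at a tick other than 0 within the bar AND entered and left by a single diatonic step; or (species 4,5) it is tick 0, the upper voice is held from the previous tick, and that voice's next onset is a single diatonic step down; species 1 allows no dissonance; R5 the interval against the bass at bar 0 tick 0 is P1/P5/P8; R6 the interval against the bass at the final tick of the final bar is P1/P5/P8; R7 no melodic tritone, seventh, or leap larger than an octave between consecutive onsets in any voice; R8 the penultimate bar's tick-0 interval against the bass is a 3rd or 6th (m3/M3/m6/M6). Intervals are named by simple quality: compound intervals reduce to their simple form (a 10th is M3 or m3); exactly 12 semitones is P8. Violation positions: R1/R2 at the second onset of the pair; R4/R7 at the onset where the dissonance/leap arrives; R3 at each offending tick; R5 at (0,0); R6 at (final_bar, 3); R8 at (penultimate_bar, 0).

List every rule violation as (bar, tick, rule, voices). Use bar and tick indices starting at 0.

(9, 0, R2, (0, 1))
(9, 0, R7, (1,))
(11, 0, R2, (0, 1))
(11, 0, R7, (1,))

bar 0: v0=C3 v1=C4 downbeat P8
bar 1: v0=D3 v1=B3 downbeat M6
bar 2: v0=B2 v1=G3 downbeat m6
bar 3: v0=A2 v1=A3 downbeat P8
bar 4: v0=B2 v1=G3 downbeat m6
bar 5: v0=C3 v1=A3 downbeat M6
bar 6: v0=A2 v1=F3 downbeat m6
bar 7: v0=G2 v1=B2 downbeat M3
bar 8: v0=F2 v1=A2 downbeat M3
bar 9: v0=G2 v1=G3 downbeat P8
bar 10: v0=B2 v1=G3 downbeat m6
bar 11: v0=C3 v1=C4 downbeat P8
  -> R2 @ bar 9 tick 0 v(0, 1): F2/A2 M3 -> G2/G3 P8 similar
  -> R7 @ bar 9 tick 0 v(1,): A2->G3 leap 10st
  -> R2 @ bar 11 tick 0 v(0, 1): B2/D3 m3 -> C3/C4 P8 similar
  -> R7 @ bar 11 tick 0 v(1,): D3->C4 leap 10st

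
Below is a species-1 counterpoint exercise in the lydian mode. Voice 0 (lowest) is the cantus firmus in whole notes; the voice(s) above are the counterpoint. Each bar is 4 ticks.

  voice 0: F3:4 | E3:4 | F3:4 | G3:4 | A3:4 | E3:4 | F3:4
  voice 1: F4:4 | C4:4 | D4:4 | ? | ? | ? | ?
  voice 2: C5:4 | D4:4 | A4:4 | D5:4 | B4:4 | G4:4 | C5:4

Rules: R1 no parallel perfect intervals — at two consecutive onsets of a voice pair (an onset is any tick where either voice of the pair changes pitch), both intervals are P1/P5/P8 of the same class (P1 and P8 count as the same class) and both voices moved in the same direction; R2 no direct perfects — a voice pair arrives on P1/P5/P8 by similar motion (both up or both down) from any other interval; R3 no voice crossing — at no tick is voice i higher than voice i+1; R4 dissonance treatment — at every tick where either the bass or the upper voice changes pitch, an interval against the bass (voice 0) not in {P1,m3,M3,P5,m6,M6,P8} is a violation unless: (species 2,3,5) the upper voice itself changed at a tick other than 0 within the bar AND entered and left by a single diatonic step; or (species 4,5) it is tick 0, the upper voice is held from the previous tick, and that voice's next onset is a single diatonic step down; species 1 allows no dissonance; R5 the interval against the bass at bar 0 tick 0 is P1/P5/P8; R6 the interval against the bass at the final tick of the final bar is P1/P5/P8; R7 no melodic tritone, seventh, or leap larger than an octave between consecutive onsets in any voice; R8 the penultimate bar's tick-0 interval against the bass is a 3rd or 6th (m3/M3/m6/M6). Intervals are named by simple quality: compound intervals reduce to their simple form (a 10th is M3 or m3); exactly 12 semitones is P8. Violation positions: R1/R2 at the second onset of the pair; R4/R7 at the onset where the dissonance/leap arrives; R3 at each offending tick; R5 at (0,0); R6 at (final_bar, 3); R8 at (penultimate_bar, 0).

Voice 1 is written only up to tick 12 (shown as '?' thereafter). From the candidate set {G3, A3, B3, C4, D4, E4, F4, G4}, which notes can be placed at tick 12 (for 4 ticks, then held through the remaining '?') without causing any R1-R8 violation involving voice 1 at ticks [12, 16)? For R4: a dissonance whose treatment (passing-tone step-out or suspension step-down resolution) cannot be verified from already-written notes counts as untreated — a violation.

{B3, D4, E4, G3}

G3: legal
A3: violates R4
B3: legal
C4: violates R4
D4: legal
E4: legal
F4: violates R4
G4: violates R1,R2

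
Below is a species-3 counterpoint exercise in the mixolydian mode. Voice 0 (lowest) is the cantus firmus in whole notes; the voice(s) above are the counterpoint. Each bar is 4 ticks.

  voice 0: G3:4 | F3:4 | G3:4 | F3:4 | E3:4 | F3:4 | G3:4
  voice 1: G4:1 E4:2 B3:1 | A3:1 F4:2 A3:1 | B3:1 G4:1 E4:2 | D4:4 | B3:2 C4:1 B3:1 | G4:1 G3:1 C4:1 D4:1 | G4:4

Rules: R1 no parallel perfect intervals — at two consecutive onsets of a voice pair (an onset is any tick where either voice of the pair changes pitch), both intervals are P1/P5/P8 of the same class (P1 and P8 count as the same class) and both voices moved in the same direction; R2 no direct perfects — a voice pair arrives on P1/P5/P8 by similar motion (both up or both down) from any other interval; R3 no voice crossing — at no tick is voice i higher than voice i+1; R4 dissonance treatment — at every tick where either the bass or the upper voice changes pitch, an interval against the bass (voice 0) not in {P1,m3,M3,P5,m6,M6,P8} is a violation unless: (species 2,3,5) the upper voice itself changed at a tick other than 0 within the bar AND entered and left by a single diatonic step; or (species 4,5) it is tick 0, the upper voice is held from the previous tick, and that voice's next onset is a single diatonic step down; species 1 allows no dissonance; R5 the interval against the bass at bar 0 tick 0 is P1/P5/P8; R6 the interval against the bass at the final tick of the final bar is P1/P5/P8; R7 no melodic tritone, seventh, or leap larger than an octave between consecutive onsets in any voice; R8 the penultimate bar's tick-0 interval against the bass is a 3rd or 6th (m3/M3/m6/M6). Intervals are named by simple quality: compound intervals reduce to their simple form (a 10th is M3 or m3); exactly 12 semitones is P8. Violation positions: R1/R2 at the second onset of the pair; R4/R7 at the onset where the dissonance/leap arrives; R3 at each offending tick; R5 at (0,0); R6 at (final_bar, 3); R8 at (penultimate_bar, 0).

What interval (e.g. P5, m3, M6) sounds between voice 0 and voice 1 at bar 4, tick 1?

voice 0=E3 voice 1=B3 -> P5

P5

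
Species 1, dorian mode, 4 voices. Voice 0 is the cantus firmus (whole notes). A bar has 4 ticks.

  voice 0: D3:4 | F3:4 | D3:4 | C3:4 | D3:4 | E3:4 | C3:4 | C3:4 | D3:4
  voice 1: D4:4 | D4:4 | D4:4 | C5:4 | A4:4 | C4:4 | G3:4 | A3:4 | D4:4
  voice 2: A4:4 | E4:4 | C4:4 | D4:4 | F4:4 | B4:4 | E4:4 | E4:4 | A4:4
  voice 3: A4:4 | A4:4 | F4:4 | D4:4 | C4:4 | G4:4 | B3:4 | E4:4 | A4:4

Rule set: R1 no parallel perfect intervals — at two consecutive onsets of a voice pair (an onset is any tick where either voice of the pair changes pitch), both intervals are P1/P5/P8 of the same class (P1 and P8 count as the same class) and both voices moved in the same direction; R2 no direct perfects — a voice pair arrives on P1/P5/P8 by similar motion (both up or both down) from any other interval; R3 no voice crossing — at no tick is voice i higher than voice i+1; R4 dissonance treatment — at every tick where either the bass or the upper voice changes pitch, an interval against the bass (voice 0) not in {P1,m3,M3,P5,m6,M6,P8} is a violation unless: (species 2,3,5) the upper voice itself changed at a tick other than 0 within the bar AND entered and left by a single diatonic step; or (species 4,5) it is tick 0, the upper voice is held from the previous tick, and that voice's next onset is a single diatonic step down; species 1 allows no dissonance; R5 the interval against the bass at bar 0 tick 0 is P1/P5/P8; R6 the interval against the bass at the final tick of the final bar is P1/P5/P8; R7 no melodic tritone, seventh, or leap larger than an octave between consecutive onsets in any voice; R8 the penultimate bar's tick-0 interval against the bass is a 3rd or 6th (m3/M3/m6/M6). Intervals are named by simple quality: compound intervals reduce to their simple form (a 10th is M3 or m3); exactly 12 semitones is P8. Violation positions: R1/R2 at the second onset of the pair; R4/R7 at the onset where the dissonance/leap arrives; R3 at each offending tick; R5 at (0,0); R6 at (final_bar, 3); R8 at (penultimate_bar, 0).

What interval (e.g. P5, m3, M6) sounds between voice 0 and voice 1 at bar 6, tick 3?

P5

voice 0=C3 voice 1=G3 -> P5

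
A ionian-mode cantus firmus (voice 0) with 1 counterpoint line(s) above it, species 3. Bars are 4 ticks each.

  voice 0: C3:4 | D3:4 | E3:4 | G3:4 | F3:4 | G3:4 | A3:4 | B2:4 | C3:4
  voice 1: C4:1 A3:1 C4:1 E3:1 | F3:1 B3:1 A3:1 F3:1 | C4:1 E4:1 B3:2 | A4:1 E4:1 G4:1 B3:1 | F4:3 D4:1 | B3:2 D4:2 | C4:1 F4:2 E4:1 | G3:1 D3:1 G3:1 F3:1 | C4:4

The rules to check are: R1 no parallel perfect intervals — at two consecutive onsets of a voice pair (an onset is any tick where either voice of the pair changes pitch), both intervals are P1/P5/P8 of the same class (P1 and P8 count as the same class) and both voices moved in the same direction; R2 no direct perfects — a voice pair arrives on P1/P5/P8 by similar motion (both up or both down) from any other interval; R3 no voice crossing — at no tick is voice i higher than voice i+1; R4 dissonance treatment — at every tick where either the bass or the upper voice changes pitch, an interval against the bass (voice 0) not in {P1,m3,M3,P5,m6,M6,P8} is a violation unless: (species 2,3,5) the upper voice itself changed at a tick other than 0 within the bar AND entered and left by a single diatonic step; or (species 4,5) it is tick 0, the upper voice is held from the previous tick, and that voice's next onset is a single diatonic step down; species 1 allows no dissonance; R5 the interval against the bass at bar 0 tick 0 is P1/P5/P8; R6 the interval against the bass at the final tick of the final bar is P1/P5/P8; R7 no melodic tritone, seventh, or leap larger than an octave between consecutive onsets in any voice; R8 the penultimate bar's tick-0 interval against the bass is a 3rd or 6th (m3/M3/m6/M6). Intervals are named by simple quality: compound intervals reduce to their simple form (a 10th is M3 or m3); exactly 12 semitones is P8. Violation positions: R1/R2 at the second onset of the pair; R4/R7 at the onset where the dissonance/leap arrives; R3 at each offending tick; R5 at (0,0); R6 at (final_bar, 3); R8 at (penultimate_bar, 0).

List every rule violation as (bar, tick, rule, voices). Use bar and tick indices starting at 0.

bar 0: v0=C3 v1=C4 downbeat P8
bar 1: v0=D3 v1=F3 downbeat m3
bar 2: v0=E3 v1=C4 downbeat m6
bar 3: v0=G3 v1=A4 downbeat M2
bar 4: v0=F3 v1=F4 downbeat P8
bar 5: v0=G3 v1=B3 downbeat M3
bar 6: v0=A3 v1=C4 downbeat m3
bar 7: v0=B2 v1=G3 downbeat m6
bar 8: v0=C3 v1=C4 downbeat P8
  -> R7 @ bar 1 tick 1 v(1,): F3->B3 leap 6st
  -> R4 @ bar 3 tick 0 v(0, 1): G3/A4 M2 untreated
  -> R7 @ bar 3 tick 0 v(1,): B3->A4 leap 10st
  -> R7 @ bar 4 tick 0 v(1,): B3->F4 leap 6st
  -> R7 @ bar 7 tick 0 v(0,): A3->B2 leap 10st
  -> R4 @ bar 7 tick 3 v(0, 1): B2/F3 TT untreated
  -> R2 @ bar 8 tick 0 v(0, 1): B2/F3 TT -> C3/C4 P8 similar

(1, 1, R7, (1,))
(3, 0, R4, (0, 1))
(3, 0, R7, (1,))
(4, 0, R7, (1,))
(7, 0, R7, (0,))
(7, 3, R4, (0, 1))
(8, 0, R2, (0, 1))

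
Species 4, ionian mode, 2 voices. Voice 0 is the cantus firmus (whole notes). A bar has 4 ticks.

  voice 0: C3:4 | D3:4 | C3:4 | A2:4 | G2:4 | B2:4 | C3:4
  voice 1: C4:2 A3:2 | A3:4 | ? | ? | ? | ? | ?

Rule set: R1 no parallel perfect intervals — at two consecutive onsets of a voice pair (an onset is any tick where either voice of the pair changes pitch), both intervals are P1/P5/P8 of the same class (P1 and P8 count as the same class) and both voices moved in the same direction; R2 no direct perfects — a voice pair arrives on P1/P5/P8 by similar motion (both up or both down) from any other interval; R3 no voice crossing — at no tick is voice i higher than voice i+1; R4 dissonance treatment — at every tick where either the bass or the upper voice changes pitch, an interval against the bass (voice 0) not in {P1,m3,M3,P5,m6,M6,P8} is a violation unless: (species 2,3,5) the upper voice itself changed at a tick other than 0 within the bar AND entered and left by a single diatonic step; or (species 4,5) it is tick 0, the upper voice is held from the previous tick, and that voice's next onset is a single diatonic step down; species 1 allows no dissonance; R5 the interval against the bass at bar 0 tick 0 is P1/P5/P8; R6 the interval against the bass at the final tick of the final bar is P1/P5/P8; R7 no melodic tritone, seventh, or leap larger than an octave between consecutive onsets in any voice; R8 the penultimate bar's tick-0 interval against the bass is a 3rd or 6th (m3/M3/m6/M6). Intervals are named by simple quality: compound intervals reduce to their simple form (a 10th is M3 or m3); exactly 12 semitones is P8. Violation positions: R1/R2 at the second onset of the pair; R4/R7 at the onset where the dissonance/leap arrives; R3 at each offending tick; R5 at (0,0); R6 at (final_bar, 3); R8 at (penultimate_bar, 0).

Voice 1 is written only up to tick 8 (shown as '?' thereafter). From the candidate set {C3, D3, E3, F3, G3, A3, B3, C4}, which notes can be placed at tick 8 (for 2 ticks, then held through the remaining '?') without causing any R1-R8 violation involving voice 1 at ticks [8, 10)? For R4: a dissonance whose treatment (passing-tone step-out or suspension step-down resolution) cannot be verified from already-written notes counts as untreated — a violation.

{A3, C4, E3}

C3: violates R2
D3: violates R4
E3: legal
F3: violates R4
G3: violates R1
A3: legal
B3: violates R4
C4: legal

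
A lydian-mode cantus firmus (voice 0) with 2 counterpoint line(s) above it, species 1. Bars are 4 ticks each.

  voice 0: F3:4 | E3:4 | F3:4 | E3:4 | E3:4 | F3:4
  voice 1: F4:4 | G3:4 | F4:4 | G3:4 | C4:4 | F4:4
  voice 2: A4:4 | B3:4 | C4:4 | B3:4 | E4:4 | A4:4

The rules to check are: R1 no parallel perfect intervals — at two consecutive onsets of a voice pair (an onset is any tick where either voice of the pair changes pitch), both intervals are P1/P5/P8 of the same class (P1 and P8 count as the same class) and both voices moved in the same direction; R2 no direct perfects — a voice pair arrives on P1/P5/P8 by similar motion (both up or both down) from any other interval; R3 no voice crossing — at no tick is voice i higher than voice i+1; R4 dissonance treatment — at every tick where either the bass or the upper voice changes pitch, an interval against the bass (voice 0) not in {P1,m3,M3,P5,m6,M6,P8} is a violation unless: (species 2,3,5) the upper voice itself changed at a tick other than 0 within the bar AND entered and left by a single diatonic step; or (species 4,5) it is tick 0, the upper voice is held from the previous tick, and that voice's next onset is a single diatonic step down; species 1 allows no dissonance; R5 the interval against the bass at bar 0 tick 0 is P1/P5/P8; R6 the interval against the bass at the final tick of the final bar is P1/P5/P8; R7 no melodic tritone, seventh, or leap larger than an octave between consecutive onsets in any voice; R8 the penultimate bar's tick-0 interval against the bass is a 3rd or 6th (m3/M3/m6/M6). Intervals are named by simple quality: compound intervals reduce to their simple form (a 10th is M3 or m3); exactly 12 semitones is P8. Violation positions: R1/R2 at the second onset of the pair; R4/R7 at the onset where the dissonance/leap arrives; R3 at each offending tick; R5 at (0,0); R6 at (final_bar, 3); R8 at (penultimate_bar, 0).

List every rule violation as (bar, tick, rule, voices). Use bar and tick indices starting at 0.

(0, 0, R5, (0, 2))
(1, 0, R2, (0, 2))
(1, 0, R7, (1,))
(1, 0, R7, (2,))
(2, 0, R1, (0, 2))
(2, 0, R2, (0, 1))
(2, 0, R3, (1, 2))
(2, 0, R7, (1,))
(2, 1, R3, (1, 2))
(2, 2, R3, (1, 2))
(2, 3, R3, (1, 2))
(3, 0, R1, (0, 2))
(3, 0, R7, (1,))
(4, 0, R8, (0, 2))
(5, 0, R2, (0, 1))
(5, 3, R6, (0, 2))

bar 0: v0=F3 v1=F4 v2=A4 downbeat M3
bar 1: v0=E3 v1=G3 v2=B3 downbeat P5
bar 2: v0=F3 v1=F4 v2=C4 downbeat P5
bar 3: v0=E3 v1=G3 v2=B3 downbeat P5
bar 4: v0=E3 v1=C4 v2=E4 downbeat P8
bar 5: v0=F3 v1=F4 v2=A4 downbeat M3
  -> R5 @ bar 0 tick 0 v(0, 2): opens on M3
  -> R2 @ bar 1 tick 0 v(0, 2): F3/A4 M3 -> E3/B3 P5 similar
  -> R7 @ bar 1 tick 0 v(1,): F4->G3 leap 10st
  -> R7 @ bar 1 tick 0 v(2,): A4->B3 leap 10st
  -> R1 @ bar 2 tick 0 v(0, 2): E3/B3 P5 -> F3/C4 P5 similar
  -> R2 @ bar 2 tick 0 v(0, 1): E3/G3 m3 -> F3/F4 P8 similar
  -> R3 @ bar 2 tick 0 v(1, 2): F4 above C4
  -> R7 @ bar 2 tick 0 v(1,): G3->F4 leap 10st
  -> R3 @ bar 2 tick 1 v(1, 2): F4 above C4
  -> R3 @ bar 2 tick 2 v(1, 2): F4 above C4
  -> R3 @ bar 2 tick 3 v(1, 2): F4 above C4
  -> R1 @ bar 3 tick 0 v(0, 2): F3/C4 P5 -> E3/B3 P5 similar
  -> R7 @ bar 3 tick 0 v(1,): F4->G3 leap 10st
  -> R8 @ bar 4 tick 0 v(0, 2): penult P8 not 3rd/6th
  -> R2 @ bar 5 tick 0 v(0, 1): E3/C4 m6 -> F3/F4 P8 similar
  -> R6 @ bar 5 tick 3 v(0, 2): closes on M3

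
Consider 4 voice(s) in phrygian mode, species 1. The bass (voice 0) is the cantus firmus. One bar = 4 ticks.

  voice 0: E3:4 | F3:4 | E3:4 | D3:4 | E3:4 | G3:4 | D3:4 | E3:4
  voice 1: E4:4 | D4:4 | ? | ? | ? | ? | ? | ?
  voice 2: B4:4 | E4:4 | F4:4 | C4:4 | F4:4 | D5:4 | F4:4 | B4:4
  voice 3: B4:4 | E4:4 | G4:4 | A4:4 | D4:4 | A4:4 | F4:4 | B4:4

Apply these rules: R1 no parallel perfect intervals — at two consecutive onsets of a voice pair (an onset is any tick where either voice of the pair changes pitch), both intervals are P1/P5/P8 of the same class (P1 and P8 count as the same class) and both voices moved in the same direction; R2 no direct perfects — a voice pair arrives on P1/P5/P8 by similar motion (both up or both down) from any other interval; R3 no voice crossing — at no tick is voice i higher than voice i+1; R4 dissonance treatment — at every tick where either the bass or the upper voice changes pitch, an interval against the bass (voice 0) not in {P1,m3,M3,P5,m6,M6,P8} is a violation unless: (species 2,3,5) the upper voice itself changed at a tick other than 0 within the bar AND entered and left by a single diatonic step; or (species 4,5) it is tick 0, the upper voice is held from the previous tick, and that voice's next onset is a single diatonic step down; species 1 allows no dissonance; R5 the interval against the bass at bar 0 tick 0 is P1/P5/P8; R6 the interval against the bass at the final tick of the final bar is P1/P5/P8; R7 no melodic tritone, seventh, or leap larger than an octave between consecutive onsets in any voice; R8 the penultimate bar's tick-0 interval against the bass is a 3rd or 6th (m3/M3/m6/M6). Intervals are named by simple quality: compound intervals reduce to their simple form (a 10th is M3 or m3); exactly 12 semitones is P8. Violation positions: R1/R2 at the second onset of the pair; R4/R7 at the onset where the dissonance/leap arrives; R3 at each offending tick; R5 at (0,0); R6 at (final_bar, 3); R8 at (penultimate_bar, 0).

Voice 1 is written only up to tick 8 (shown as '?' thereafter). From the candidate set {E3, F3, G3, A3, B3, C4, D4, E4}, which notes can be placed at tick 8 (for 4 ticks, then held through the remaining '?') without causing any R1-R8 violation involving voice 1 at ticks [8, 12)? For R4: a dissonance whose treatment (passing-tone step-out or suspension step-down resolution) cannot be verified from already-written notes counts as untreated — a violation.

E3: violates R2,R7
F3: violates R4
G3: legal
A3: violates R4
B3: violates R2
C4: legal
D4: violates R4
E4: legal

{C4, E4, G3}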